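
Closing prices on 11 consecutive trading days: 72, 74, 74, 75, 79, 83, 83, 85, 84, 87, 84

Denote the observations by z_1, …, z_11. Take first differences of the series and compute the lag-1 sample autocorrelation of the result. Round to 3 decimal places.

-0.242

First differences Δz: 2, 0, 1, 4, 4, 0, 2, -1, 3, -3
Mean of differences = 1.2000
Numerator Σ(Δz_t−Δz̄)(Δz_{t+1}−Δz̄) = -11.0400
Denominator Σ(Δz_t−Δz̄)² = 45.6000
r_1(Δz) = -11.0400 / 45.6000 = -0.242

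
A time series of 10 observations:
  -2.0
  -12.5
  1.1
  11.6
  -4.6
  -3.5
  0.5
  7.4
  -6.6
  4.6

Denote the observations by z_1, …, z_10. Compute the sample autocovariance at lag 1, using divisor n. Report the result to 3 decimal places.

-9.330

Mean z̄ = (-2.0 − 12.5 + 1.1 + 11.6 − 4.6 − 3.5 + 0.5 + 7.4 − 6.6 + 4.6)/10 = -0.4000
Σ_{t=1}^{9}(z_t−z̄)(z_{t+1}−z̄) = -93.3000
γ_1 = -93.3000 / 10 = -9.330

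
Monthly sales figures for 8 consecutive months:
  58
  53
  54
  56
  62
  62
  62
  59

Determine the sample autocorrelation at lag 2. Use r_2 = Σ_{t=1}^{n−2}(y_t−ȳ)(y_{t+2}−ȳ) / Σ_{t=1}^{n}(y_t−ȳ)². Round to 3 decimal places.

0.057

Mean ȳ = (58 + 53 + 54 + 56 + 62 + 62 + 62 + 59)/8 = 58.2500
Deviations from mean: -0.2500, -5.2500, -4.2500, -2.2500, 3.7500, 3.7500, 3.7500, 0.7500
Σ(y_t−ȳ)(y_{t+2}−ȳ) = (1.0625) + (11.8125) + (-15.9375) + (-8.4375) + (14.0625) + (2.8125) = 5.3750
Denominator Σ(y_t−ȳ)² = 93.5000
r_2 = 5.3750 / 93.5000 = 0.057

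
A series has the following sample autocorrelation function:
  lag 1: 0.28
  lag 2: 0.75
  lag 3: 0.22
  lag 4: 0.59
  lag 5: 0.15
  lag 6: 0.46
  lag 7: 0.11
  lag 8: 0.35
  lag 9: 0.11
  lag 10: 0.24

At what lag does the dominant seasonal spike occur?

2

The largest autocorrelation is r_2 = 0.75, with weaker echoes at lags 4 (0.59), 6 (0.46) and 8 (0.35); the remaining lags stay at or below 0.28.
The dominant spike at lag 2 indicates a seasonal period of 2.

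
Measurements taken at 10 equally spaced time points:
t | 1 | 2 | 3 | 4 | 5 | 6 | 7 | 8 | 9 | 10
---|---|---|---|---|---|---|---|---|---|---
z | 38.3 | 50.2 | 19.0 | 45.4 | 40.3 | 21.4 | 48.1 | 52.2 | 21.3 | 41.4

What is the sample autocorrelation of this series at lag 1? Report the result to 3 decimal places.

-0.493

Mean z̄ = (38.3 + 50.2 + 19.0 + 45.4 + 40.3 + 21.4 + 48.1 + 52.2 + 21.3 + 41.4)/10 = 37.7600
Numerator Σ_{t=1}^{9}(z_t−z̄)(z_{t+1}−z̄) = -709.5816
Denominator Σ(z_t−z̄)² = 1439.0640
r_1 = -709.5816 / 1439.0640 = -0.493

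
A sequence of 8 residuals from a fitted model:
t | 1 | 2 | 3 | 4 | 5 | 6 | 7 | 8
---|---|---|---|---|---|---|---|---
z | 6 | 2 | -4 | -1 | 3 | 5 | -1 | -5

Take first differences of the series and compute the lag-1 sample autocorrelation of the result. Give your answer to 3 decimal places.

First differences Δz: -4, -6, 3, 4, 2, -6, -4
Mean of differences = -1.5714
Numerator Σ(Δz_t−Δz̄)(Δz_{t+1}−Δz̄) = 30.8163
Denominator Σ(Δz_t−Δz̄)² = 115.7143
r_1(Δz) = 30.8163 / 115.7143 = 0.266

0.266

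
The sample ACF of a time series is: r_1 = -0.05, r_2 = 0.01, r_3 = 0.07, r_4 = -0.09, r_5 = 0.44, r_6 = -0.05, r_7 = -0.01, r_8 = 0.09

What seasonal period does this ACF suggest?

The largest autocorrelation is r_5 = 0.44; the remaining lags stay at or below 0.09.
The dominant spike at lag 5 indicates a seasonal period of 5.

5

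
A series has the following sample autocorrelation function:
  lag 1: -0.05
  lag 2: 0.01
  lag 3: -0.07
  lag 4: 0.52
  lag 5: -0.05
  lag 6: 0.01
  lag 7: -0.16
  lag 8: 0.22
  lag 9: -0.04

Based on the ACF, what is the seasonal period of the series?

The largest autocorrelation is r_4 = 0.52, with a weaker echo at lag 8 (0.22); the remaining lags stay at or below 0.01.
The dominant spike at lag 4 indicates a seasonal period of 4.

4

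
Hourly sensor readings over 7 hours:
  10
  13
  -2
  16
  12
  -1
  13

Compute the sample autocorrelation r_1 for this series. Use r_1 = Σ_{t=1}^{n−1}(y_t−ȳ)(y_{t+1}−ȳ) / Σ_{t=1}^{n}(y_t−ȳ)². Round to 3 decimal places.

-0.540

Mean ȳ = (10 + 13 − 2 + 16 + 12 − 1 + 13)/7 = 8.7143
Σ(y_t−ȳ)(y_{t+1}−ȳ) = (5.5102) + (-45.9184) + (-78.0612) + (23.9388) + (-31.9184) + (-41.6327) = -168.0816
Denominator Σ(y_t−ȳ)² = 311.4286
r_1 = -168.0816 / 311.4286 = -0.540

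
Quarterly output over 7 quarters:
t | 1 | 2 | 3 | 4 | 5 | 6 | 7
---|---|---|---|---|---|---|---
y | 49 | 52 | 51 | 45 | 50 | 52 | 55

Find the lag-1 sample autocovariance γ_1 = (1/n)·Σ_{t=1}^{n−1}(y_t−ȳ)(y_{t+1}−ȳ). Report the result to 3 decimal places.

0.668

Mean ȳ = (49 + 52 + 51 + 45 + 50 + 52 + 55)/7 = 50.5714
Σ_{t=1}^{6}(y_t−ȳ)(y_{t+1}−ȳ) = 4.6735
γ_1 = 4.6735 / 7 = 0.668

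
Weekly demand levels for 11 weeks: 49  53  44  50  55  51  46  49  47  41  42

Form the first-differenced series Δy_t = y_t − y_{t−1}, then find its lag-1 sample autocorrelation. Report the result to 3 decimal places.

First differences Δy: 4, -9, 6, 5, -4, -5, 3, -2, -6, 1
Mean of differences = -0.7000
Numerator Σ(Δy_t−Δȳ)(Δy_{t+1}−Δȳ) = -83.8900
Denominator Σ(Δy_t−Δȳ)² = 244.1000
r_1(Δy) = -83.8900 / 244.1000 = -0.344

-0.344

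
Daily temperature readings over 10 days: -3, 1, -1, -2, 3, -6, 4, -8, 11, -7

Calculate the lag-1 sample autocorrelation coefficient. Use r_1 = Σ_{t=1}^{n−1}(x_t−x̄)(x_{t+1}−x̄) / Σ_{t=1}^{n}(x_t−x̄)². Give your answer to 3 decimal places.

-0.810

Mean x̄ = (-3 + 1 − 1 − 2 + 3 − 6 + 4 − 8 + 11 − 7)/10 = -0.8000
Numerator Σ_{t=1}^{9}(x_t−x̄)(x_{t+1}−x̄) = -246.0400
Denominator Σ(x_t−x̄)² = 303.6000
r_1 = -246.0400 / 303.6000 = -0.810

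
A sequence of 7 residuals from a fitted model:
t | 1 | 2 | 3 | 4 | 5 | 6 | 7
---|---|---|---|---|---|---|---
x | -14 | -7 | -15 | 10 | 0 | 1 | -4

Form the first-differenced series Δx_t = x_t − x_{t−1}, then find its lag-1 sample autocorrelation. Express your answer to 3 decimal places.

-0.634

First differences Δx: 7, -8, 25, -10, 1, -5
Mean of differences = 1.6667
Numerator Σ(Δx_t−Δx̄)(Δx_{t+1}−Δx̄) = -537.1111
Denominator Σ(Δx_t−Δx̄)² = 847.3333
r_1(Δx) = -537.1111 / 847.3333 = -0.634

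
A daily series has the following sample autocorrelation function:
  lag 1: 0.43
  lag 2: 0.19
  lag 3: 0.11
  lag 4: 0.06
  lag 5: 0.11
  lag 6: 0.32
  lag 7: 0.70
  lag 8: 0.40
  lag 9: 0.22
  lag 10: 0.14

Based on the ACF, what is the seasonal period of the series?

The largest autocorrelation is r_7 = 0.70; the remaining lags stay at or below 0.43. The elevated value at lag 1 (0.43), dropping to 0.19 at lag 2, reflects decaying short-term dependence rather than seasonality.
The dominant spike at lag 7 indicates a seasonal period of 7.

7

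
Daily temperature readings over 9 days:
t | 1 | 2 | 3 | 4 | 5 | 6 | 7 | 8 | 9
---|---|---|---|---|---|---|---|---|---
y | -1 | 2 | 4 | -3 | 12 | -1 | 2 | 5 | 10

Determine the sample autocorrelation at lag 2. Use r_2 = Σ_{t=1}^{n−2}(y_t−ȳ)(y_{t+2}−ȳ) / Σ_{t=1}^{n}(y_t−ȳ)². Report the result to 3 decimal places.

Mean ȳ = (-1 + 2 + 4 − 3 + 12 − 1 + 2 + 5 + 10)/9 = 3.3333
Σ(y_t−ȳ)(y_{t+2}−ȳ) = (-2.8889) + (8.4444) + (5.7778) + (27.4444) + (-11.5556) + (-7.2222) + (-8.8889) = 11.1111
Denominator Σ(y_t−ȳ)² = 204.0000
r_2 = 11.1111 / 204.0000 = 0.054

0.054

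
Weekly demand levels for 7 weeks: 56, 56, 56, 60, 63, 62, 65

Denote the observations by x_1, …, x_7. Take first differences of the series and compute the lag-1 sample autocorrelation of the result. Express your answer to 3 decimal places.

First differences Δx: 0, 0, 4, 3, -1, 3
Mean of differences = 1.5000
Numerator Σ(Δx_t−Δx̄)(Δx_{t+1}−Δx̄) = -5.2500
Denominator Σ(Δx_t−Δx̄)² = 21.5000
r_1(Δx) = -5.2500 / 21.5000 = -0.244

-0.244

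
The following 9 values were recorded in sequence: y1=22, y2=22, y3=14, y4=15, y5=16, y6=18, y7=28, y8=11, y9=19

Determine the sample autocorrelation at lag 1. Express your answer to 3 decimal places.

Mean ȳ = (22 + 22 + 14 + 15 + 16 + 18 + 28 + 11 + 19)/9 = 18.3333
Numerator Σ_{t=1}^{8}(y_t−ȳ)(y_{t+1}−ȳ) = -58.4444
Denominator Σ(y_t−ȳ)² = 210.0000
r_1 = -58.4444 / 210.0000 = -0.278

-0.278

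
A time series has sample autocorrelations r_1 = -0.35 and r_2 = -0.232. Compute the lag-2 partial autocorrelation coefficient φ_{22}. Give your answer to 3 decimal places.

φ_{22} = (r_2 − r_1²) / (1 − r_1²)
r_1² = (-0.35)² = 0.1225
Numerator = -0.232 − 0.1225 = -0.3545; denominator = 1 − 0.1225 = 0.8775
φ_{22} = -0.3545 / 0.8775 = -0.404

-0.404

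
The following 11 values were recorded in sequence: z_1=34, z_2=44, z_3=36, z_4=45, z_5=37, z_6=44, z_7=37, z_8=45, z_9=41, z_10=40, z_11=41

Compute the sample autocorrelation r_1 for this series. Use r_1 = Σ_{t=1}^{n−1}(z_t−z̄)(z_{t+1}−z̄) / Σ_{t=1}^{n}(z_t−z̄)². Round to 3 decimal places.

Mean z̄ = (34 + 44 + 36 + 45 + 37 + 44 + 37 + 45 + 41 + 40 + 41)/11 = 40.3636
Numerator Σ_{t=1}^{10}(z_t−z̄)(z_{t+1}−z̄) = -112.4050
Denominator Σ(z_t−z̄)² = 152.5455
r_1 = -112.4050 / 152.5455 = -0.737

-0.737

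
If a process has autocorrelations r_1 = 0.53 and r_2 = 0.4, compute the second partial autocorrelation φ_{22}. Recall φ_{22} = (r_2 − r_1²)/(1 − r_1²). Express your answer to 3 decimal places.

0.166

φ_{22} = (r_2 − r_1²) / (1 − r_1²)
r_1² = (0.53)² = 0.2809
Numerator = 0.4 − 0.2809 = 0.1191; denominator = 1 − 0.2809 = 0.7191
φ_{22} = 0.1191 / 0.7191 = 0.166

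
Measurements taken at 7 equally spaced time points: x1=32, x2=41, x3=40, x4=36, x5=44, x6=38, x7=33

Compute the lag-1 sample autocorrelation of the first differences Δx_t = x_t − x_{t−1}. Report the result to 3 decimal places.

First differences Δx: 9, -1, -4, 8, -6, -5
Mean of differences = 0.1667
Numerator Σ(Δx_t−Δx̄)(Δx_{t+1}−Δx̄) = -54.5278
Denominator Σ(Δx_t−Δx̄)² = 222.8333
r_1(Δx) = -54.5278 / 222.8333 = -0.245

-0.245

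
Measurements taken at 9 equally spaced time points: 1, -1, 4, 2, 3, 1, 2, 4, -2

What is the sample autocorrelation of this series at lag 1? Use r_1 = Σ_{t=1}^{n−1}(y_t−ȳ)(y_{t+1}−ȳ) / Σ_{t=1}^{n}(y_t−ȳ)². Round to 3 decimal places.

Mean ȳ = (1 − 1 + 4 + 2 + 3 + 1 + 2 + 4 − 2)/9 = 1.5556
Numerator Σ_{t=1}^{8}(y_t−ȳ)(y_{t+1}−ȳ) = -11.7531
Denominator Σ(y_t−ȳ)² = 34.2222
r_1 = -11.7531 / 34.2222 = -0.343

-0.343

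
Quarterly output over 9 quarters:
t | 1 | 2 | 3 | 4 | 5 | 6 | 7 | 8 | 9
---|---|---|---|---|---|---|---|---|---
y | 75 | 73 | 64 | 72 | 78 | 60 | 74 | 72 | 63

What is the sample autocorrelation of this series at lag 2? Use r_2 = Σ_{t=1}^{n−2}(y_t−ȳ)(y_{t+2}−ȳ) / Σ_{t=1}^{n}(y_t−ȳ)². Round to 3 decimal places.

Mean ȳ = (75 + 73 + 64 + 72 + 78 + 60 + 74 + 72 + 63)/9 = 70.1111
Numerator Σ_{t=1}^{7}(y_t−ȳ)(y_{t+2}−ȳ) = -107.8025
Denominator Σ(y_t−ȳ)² = 306.8889
r_2 = -107.8025 / 306.8889 = -0.351

-0.351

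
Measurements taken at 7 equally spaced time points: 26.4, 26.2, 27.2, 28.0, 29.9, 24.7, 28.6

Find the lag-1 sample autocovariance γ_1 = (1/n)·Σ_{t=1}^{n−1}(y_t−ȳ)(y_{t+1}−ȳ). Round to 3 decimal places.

Mean ȳ = (26.4 + 26.2 + 27.2 + 28.0 + 29.9 + 24.7 + 28.6)/7 = 27.2857
Σ_{t=1}^{6}(y_t−ȳ)(y_{t+1}−ȳ) = -7.2973
γ_1 = -7.2973 / 7 = -1.042

-1.042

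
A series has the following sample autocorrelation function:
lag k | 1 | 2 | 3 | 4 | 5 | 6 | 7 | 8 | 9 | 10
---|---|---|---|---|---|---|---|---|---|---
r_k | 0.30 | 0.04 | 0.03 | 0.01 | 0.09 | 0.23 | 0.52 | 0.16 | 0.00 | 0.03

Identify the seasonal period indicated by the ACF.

The largest autocorrelation is r_7 = 0.52; the remaining lags stay at or below 0.30. The elevated value at lag 1 (0.30), dropping to 0.04 at lag 2, reflects decaying short-term dependence rather than seasonality.
The dominant spike at lag 7 indicates a seasonal period of 7.

7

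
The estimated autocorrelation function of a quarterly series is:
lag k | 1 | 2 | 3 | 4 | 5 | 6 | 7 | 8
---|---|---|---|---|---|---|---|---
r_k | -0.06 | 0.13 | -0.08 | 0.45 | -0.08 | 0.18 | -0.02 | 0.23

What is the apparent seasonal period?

The largest autocorrelation is r_4 = 0.45, with a weaker echo at lag 8 (0.23); the remaining lags stay at or below 0.18.
The dominant spike at lag 4 indicates a seasonal period of 4.

4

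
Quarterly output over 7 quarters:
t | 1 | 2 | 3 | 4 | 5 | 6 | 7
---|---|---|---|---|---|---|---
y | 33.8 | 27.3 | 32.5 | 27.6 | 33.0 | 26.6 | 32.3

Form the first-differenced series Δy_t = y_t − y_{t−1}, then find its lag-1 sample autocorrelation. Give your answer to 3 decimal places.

-0.803

First differences Δy: -6.5, 5.2, -4.9, 5.4, -6.4, 5.7
Mean of differences = -0.2500
Numerator Σ(Δy_t−Δȳ)(Δy_{t+1}−Δȳ) = -157.0175
Denominator Σ(Δy_t−Δȳ)² = 195.5350
r_1(Δy) = -157.0175 / 195.5350 = -0.803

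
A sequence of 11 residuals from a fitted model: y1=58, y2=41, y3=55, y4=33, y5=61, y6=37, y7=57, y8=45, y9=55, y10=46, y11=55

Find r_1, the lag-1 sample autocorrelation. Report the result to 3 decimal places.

Mean ȳ = (58 + 41 + 55 + 33 + 61 + 37 + 57 + 45 + 55 + 46 + 55)/11 = 49.3636
Numerator Σ_{t=1}^{10}(y_t−ȳ)(y_{t+1}−ȳ) = -736.1322
Denominator Σ(y_t−ȳ)² = 884.5455
r_1 = -736.1322 / 884.5455 = -0.832

-0.832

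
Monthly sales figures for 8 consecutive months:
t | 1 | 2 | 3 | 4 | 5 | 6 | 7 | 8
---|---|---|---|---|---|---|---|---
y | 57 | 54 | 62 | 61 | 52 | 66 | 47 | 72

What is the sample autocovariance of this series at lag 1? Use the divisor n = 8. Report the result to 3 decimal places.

Mean ȳ = (57 + 54 + 62 + 61 + 52 + 66 + 47 + 72)/8 = 58.8750
Σ_{t=1}^{7}(y_t−ȳ)(y_{t+1}−ȳ) = -303.5156
γ_1 = -303.5156 / 8 = -37.939

-37.939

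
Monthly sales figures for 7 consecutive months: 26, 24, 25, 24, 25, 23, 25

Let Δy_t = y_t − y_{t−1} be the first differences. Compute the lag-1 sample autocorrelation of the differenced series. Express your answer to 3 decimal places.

-0.687

First differences Δy: -2, 1, -1, 1, -2, 2
Mean of differences = -0.1667
Numerator Σ(Δy_t−Δȳ)(Δy_{t+1}−Δȳ) = -10.1944
Denominator Σ(Δy_t−Δȳ)² = 14.8333
r_1(Δy) = -10.1944 / 14.8333 = -0.687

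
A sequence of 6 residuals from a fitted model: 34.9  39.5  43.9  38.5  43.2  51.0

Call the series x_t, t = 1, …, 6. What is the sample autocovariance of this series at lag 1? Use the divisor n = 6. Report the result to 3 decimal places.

Mean x̄ = (34.9 + 39.5 + 43.9 + 38.5 + 43.2 + 51.0)/6 = 41.8333
Deviations: -6.9333, -2.3333, 2.0667, -3.3333, 1.3667, 9.1667
Σ_{t=1}^{5}(x_t−x̄)(x_{t+1}−x̄) = 12.4389
γ_1 = 12.4389 / 6 = 2.073

2.073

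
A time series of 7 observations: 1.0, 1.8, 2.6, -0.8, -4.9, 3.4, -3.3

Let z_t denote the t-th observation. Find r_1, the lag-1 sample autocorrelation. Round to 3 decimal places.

Mean z̄ = (1.0 + 1.8 + 2.6 − 0.8 − 4.9 + 3.4 − 3.3)/7 = -0.0286
Numerator Σ_{t=1}^{6}(z_t−z̄)(z_{t+1}−z̄) = -19.5008
Denominator Σ(z_t−z̄)² = 58.0943
r_1 = -19.5008 / 58.0943 = -0.336

-0.336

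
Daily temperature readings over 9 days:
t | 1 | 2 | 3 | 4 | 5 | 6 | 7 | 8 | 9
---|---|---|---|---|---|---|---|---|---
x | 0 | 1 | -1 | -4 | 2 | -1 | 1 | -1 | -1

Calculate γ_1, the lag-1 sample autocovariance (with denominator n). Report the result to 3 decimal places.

-1.059

Mean x̄ = (0 + 1 − 1 − 4 + 2 − 1 + 1 − 1 − 1)/9 = -0.4444
Σ_{t=1}^{8}(x_t−x̄)(x_{t+1}−x̄) = -9.5309
γ_1 = -9.5309 / 9 = -1.059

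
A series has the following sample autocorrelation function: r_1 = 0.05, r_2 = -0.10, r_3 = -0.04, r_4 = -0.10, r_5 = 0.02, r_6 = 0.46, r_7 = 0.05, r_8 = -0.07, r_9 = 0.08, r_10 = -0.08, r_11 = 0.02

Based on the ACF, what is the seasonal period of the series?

6

The largest autocorrelation is r_6 = 0.46; the remaining lags stay at or below 0.08.
The dominant spike at lag 6 indicates a seasonal period of 6.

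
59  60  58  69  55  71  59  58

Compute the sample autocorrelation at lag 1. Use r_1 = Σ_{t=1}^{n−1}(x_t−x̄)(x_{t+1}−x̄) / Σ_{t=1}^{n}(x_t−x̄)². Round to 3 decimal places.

-0.625

Mean x̄ = (59 + 60 + 58 + 69 + 55 + 71 + 59 + 58)/8 = 61.1250
Deviations from mean: -2.1250, -1.1250, -3.1250, 7.8750, -6.1250, 9.8750, -2.1250, -3.1250
Σ(x_t−x̄)(x_{t+1}−x̄) = (2.3906) + (3.5156) + (-24.6094) + (-48.2344) + (-60.4844) + (-20.9844) + (6.6406) = -141.7656
Denominator Σ(x_t−x̄)² = 226.8750
r_1 = -141.7656 / 226.8750 = -0.625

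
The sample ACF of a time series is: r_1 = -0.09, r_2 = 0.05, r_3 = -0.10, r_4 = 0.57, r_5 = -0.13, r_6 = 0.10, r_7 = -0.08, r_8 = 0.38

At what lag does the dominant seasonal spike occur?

The largest autocorrelation is r_4 = 0.57, with a weaker echo at lag 8 (0.38); the remaining lags stay at or below 0.10.
The dominant spike at lag 4 indicates a seasonal period of 4.

4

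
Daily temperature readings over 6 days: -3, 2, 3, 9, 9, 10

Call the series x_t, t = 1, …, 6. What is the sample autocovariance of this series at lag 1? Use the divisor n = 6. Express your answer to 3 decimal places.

Mean x̄ = (-3 + 2 + 3 + 9 + 9 + 10)/6 = 5.0000
Σ_{t=1}^{5}(x_t−x̄)(x_{t+1}−x̄) = 58.0000
γ_1 = 58.0000 / 6 = 9.667

9.667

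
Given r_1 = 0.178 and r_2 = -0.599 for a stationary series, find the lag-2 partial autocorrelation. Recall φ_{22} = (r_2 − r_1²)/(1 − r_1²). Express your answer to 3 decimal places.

-0.651

φ_{22} = (r_2 − r_1²) / (1 − r_1²)
r_1² = (0.178)² = 0.031684
Numerator = -0.599 − 0.0317 = -0.6307; denominator = 1 − 0.0317 = 0.9683
φ_{22} = -0.6307 / 0.9683 = -0.651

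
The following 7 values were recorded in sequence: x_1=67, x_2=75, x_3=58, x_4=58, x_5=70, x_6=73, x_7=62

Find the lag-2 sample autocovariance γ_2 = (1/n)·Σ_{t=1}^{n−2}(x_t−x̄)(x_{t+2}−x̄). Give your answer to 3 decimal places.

Mean x̄ = (67 + 75 + 58 + 58 + 70 + 73 + 62)/7 = 66.1429
Deviations: 0.8571, 8.8571, -8.1429, -8.1429, 3.8571, 6.8571, -4.1429
Σ_{t=1}^{5}(x_t−x̄)(x_{t+2}−x̄) = -182.3265
γ_2 = -182.3265 / 7 = -26.047

-26.047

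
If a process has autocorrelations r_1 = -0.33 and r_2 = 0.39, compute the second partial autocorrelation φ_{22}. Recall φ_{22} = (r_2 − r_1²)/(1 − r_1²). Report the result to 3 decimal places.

0.315

φ_{22} = (r_2 − r_1²) / (1 − r_1²)
r_1² = (-0.33)² = 0.1089
Numerator = 0.39 − 0.1089 = 0.2811; denominator = 1 − 0.1089 = 0.8911
φ_{22} = 0.2811 / 0.8911 = 0.315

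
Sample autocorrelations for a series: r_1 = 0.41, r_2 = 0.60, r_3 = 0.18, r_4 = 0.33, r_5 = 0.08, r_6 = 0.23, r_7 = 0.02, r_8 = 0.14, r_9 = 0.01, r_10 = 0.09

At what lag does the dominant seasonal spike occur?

The largest autocorrelation is r_2 = 0.60; the remaining lags stay at or below 0.41.
The dominant spike at lag 2 indicates a seasonal period of 2.

2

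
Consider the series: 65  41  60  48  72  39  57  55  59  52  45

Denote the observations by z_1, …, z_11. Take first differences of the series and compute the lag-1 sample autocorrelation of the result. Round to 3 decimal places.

-0.751

First differences Δz: -24, 19, -12, 24, -33, 18, -2, 4, -7, -7
Mean of differences = -2.0000
Numerator Σ(Δz_t−Δz̄)(Δz_{t+1}−Δz̄) = -2363.0000
Denominator Σ(Δz_t−Δz̄)² = 3148.0000
r_1(Δz) = -2363.0000 / 3148.0000 = -0.751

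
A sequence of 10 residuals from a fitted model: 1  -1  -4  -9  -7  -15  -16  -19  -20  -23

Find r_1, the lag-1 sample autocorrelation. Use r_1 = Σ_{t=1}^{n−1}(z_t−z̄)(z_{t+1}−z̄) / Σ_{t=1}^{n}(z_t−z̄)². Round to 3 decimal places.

0.677

Mean z̄ = (1 − 1 − 4 − 9 − 7 − 15 − 16 − 19 − 20 − 23)/10 = -11.3000
Numerator Σ_{t=1}^{9}(z_t−z̄)(z_{t+1}−z̄) = 435.0100
Denominator Σ(z_t−z̄)² = 642.1000
r_1 = 435.0100 / 642.1000 = 0.677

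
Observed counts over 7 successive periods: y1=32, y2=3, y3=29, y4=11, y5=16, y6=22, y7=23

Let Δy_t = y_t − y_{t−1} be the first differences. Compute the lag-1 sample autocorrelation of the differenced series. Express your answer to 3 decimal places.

First differences Δy: -29, 26, -18, 5, 6, 1
Mean of differences = -1.5000
Numerator Σ(Δy_t−Δȳ)(Δy_{t+1}−Δȳ) = -1249.7500
Denominator Σ(Δy_t−Δȳ)² = 1889.5000
r_1(Δy) = -1249.7500 / 1889.5000 = -0.661

-0.661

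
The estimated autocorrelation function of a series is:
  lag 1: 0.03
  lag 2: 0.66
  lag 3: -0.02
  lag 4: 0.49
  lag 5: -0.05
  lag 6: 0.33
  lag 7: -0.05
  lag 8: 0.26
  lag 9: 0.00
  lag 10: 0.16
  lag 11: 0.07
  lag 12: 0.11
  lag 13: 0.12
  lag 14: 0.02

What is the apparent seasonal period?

The largest autocorrelation is r_2 = 0.66, with weaker echoes at lags 4 (0.49), 6 (0.33), 8 (0.26) and 10 (0.16); the remaining lags stay at or below 0.12.
The dominant spike at lag 2 indicates a seasonal period of 2.

2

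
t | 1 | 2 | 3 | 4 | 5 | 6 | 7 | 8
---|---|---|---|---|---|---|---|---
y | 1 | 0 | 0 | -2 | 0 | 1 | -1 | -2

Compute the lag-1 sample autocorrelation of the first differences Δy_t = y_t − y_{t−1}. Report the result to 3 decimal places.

First differences Δy: -1, 0, -2, 2, 1, -2, -1
Mean of differences = -0.4286
Numerator Σ(Δy_t−Δȳ)(Δy_{t+1}−Δȳ) = -2.6122
Denominator Σ(Δy_t−Δȳ)² = 13.7143
r_1(Δy) = -2.6122 / 13.7143 = -0.190

-0.190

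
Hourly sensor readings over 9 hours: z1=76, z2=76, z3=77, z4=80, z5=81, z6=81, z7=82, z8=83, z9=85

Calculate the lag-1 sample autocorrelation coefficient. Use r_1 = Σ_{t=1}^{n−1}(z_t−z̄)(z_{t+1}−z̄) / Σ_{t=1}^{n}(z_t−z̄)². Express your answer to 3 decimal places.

0.643

Mean z̄ = (76 + 76 + 77 + 80 + 81 + 81 + 82 + 83 + 85)/9 = 80.1111
Numerator Σ_{t=1}^{8}(z_t−z̄)(z_{t+1}−z̄) = 51.9877
Denominator Σ(z_t−z̄)² = 80.8889
r_1 = 51.9877 / 80.8889 = 0.643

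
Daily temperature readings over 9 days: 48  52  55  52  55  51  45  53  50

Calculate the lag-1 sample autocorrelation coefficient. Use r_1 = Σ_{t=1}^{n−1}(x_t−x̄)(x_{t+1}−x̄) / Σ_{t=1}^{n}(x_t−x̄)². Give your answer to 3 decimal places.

Mean x̄ = (48 + 52 + 55 + 52 + 55 + 51 + 45 + 53 + 50)/9 = 51.2222
Numerator Σ_{t=1}^{8}(x_t−x̄)(x_{t+1}−x̄) = -6.3827
Denominator Σ(x_t−x̄)² = 83.5556
r_1 = -6.3827 / 83.5556 = -0.076

-0.076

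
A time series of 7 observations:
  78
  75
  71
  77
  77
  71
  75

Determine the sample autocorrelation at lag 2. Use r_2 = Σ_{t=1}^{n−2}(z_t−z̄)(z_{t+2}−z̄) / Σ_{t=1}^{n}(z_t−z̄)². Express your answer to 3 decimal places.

-0.574

Mean z̄ = (78 + 75 + 71 + 77 + 77 + 71 + 75)/7 = 74.8571
Σ(z_t−z̄)(z_{t+2}−z̄) = (-12.1224) + (0.3061) + (-8.2653) + (-8.2653) + (0.3061) = -28.0408
Denominator Σ(z_t−z̄)² = 48.8571
r_2 = -28.0408 / 48.8571 = -0.574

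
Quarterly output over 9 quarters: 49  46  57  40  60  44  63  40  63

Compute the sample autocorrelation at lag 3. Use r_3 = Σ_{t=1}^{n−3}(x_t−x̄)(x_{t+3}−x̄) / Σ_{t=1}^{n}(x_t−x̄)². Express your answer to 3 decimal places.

-0.521

Mean x̄ = (49 + 46 + 57 + 40 + 60 + 44 + 63 + 40 + 63)/9 = 51.3333
Σ(x_t−x̄)(x_{t+3}−x̄) = (26.4444) + (-46.2222) + (-41.5556) + (-132.2222) + (-98.2222) + (-85.5556) = -377.3333
Denominator Σ(x_t−x̄)² = 724.0000
r_3 = -377.3333 / 724.0000 = -0.521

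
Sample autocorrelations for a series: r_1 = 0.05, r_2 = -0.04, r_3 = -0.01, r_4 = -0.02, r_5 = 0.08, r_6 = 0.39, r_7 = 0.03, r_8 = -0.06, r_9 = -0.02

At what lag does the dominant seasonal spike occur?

The largest autocorrelation is r_6 = 0.39; the remaining lags stay at or below 0.08.
The dominant spike at lag 6 indicates a seasonal period of 6.

6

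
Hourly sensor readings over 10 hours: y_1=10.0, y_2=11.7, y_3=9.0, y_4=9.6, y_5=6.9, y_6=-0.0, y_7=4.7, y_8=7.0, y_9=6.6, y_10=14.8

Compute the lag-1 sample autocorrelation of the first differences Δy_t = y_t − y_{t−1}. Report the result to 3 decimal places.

-0.080

First differences Δy: 1.7, -2.7, 0.6, -2.7, -6.9, 4.7, 2.3, -0.4, 8.2
Mean of differences = 0.5333
Numerator Σ(Δy_t−Δȳ)(Δy_{t+1}−Δȳ) = -12.5844
Denominator Σ(Δy_t−Δȳ)² = 157.6600
r_1(Δy) = -12.5844 / 157.6600 = -0.080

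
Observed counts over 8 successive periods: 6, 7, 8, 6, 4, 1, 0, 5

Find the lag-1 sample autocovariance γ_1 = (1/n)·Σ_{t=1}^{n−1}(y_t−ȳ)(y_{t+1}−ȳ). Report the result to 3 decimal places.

Mean ȳ = (6 + 7 + 8 + 6 + 4 + 1 + 0 + 5)/8 = 4.6250
Deviations: 1.3750, 2.3750, 3.3750, 1.3750, -0.6250, -3.6250, -4.6250, 0.3750
Σ_{t=1}^{7}(y_t−ȳ)(y_{t+1}−ȳ) = 32.3594
γ_1 = 32.3594 / 8 = 4.045

4.045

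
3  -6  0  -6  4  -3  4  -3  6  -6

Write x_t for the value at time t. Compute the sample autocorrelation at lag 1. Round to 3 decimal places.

-0.683

Mean x̄ = (3 − 6 + 0 − 6 + 4 − 3 + 4 − 3 + 6 − 6)/10 = -0.7000
Numerator Σ_{t=1}^{9}(x_t−x̄)(x_{t+1}−x̄) = -135.2900
Denominator Σ(x_t−x̄)² = 198.1000
r_1 = -135.2900 / 198.1000 = -0.683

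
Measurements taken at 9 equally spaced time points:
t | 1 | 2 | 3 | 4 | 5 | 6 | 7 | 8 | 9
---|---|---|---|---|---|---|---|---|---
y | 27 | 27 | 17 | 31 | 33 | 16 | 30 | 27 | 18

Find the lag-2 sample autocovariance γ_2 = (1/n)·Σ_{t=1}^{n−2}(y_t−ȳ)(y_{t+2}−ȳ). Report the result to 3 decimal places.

-15.027

Mean ȳ = (27 + 27 + 17 + 31 + 33 + 16 + 30 + 27 + 18)/9 = 25.1111
Σ_{t=1}^{7}(y_t−ȳ)(y_{t+2}−ȳ) = -135.2469
γ_2 = -135.2469 / 9 = -15.027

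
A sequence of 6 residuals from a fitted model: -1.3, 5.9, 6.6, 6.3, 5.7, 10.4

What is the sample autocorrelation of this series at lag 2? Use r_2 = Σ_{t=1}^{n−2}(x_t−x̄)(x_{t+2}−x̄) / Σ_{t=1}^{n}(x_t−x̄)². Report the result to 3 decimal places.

Mean x̄ = (-1.3 + 5.9 + 6.6 + 6.3 + 5.7 + 10.4)/6 = 5.6000
Deviations from mean: -6.9000, 0.3000, 1.0000, 0.7000, 0.1000, 4.8000
Σ(x_t−x̄)(x_{t+2}−x̄) = (-6.9000) + (0.2100) + (0.1000) + (3.3600) = -3.2300
Denominator Σ(x_t−x̄)² = 72.2400
r_2 = -3.2300 / 72.2400 = -0.045

-0.045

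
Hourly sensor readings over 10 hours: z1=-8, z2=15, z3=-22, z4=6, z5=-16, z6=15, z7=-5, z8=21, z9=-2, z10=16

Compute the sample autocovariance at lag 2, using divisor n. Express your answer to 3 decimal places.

Mean z̄ = (-8 + 15 − 22 + 6 − 16 + 15 − 5 + 21 − 2 + 16)/10 = 2.0000
Σ_{t=1}^{8}(z_t−z̄)(z_{t+2}−z̄) = 1443.0000
γ_2 = 1443.0000 / 10 = 144.300

144.300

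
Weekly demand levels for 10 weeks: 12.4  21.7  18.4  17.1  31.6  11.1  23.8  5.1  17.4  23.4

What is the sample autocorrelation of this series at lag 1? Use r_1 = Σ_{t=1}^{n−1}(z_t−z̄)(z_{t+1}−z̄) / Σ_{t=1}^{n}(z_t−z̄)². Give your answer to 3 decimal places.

Mean z̄ = (12.4 + 21.7 + 18.4 + 17.1 + 31.6 + 11.1 + 23.8 + 5.1 + 17.4 + 23.4)/10 = 18.2000
Numerator Σ_{t=1}^{9}(z_t−z̄)(z_{t+1}−z̄) = -236.5000
Denominator Σ(z_t−z̄)² = 507.7600
r_1 = -236.5000 / 507.7600 = -0.466

-0.466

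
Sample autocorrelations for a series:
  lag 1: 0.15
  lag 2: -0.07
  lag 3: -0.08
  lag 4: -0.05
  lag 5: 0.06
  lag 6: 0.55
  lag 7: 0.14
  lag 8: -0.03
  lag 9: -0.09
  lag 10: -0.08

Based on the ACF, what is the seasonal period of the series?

The largest autocorrelation is r_6 = 0.55; the remaining lags stay at or below 0.15.
The dominant spike at lag 6 indicates a seasonal period of 6.

6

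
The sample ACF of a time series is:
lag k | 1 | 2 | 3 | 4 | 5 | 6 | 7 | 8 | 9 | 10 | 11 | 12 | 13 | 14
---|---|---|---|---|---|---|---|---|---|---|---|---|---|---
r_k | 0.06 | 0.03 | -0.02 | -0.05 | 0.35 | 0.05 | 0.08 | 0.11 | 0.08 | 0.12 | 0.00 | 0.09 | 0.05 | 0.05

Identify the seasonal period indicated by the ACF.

5

The largest autocorrelation is r_5 = 0.35; the remaining lags stay at or below 0.12.
The dominant spike at lag 5 indicates a seasonal period of 5.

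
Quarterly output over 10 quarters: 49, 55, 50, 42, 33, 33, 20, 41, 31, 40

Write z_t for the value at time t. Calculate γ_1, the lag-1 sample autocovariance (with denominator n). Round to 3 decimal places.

44.164

Mean z̄ = (49 + 55 + 50 + 42 + 33 + 33 + 20 + 41 + 31 + 40)/10 = 39.4000
Σ_{t=1}^{9}(z_t−z̄)(z_{t+1}−z̄) = 441.6400
γ_1 = 441.6400 / 10 = 44.164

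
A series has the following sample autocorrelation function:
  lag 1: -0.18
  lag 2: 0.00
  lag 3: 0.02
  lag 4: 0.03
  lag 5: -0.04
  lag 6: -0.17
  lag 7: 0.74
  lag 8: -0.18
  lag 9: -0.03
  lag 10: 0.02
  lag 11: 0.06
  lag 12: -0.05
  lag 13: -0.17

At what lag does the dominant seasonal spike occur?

7

The largest autocorrelation is r_7 = 0.74; the remaining lags stay at or below 0.06.
The dominant spike at lag 7 indicates a seasonal period of 7.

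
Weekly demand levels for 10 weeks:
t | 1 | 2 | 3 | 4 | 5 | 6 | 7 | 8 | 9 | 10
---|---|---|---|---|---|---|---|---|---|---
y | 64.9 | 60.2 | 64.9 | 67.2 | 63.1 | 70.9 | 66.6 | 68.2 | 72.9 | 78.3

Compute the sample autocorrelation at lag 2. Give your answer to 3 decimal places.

0.120

Mean ȳ = (64.9 + 60.2 + 64.9 + 67.2 + 63.1 + 70.9 + 66.6 + 68.2 + 72.9 + 78.3)/10 = 67.7200
Numerator Σ_{t=1}^{8}(y_t−ȳ)(y_{t+2}−ȳ) = 29.2152
Denominator Σ(y_t−ȳ)² = 244.4360
r_2 = 29.2152 / 244.4360 = 0.120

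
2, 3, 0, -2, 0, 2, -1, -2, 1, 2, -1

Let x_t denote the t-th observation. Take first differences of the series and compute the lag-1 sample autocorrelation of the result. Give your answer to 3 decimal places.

First differences Δx: 1, -3, -2, 2, 2, -3, -1, 3, 1, -3
Mean of differences = -0.3000
Numerator Σ(Δx_t−Δx̄)(Δx_{t+1}−Δx̄) = -3.3900
Denominator Σ(Δx_t−Δx̄)² = 50.1000
r_1(Δx) = -3.3900 / 50.1000 = -0.068

-0.068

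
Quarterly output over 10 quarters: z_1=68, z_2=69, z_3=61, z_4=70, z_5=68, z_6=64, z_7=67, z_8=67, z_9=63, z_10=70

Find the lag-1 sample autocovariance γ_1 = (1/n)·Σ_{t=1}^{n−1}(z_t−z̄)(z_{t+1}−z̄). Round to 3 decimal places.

Mean z̄ = (68 + 69 + 61 + 70 + 68 + 64 + 67 + 67 + 63 + 70)/10 = 66.7000
Σ_{t=1}^{9}(z_t−z̄)(z_{t+1}−z̄) = -42.1900
γ_1 = -42.1900 / 10 = -4.219

-4.219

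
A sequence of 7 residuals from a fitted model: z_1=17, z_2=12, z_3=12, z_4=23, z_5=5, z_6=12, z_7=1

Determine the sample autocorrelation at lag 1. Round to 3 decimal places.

-0.241

Mean z̄ = (17 + 12 + 12 + 23 + 5 + 12 + 1)/7 = 11.7143
Deviations from mean: 5.2857, 0.2857, 0.2857, 11.2857, -6.7143, 0.2857, -10.7143
Σ(z_t−z̄)(z_{t+1}−z̄) = (1.5102) + (0.0816) + (3.2245) + (-75.7755) + (-1.9184) + (-3.0612) = -75.9388
Denominator Σ(z_t−z̄)² = 315.4286
r_1 = -75.9388 / 315.4286 = -0.241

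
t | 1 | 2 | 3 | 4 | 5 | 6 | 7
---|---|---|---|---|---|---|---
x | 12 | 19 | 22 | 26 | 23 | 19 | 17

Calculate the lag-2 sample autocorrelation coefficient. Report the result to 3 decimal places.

-0.227

Mean x̄ = (12 + 19 + 22 + 26 + 23 + 19 + 17)/7 = 19.7143
Deviations from mean: -7.7143, -0.7143, 2.2857, 6.2857, 3.2857, -0.7143, -2.7143
Σ(x_t−x̄)(x_{t+2}−x̄) = (-17.6327) + (-4.4898) + (7.5102) + (-4.4898) + (-8.9184) = -28.0204
Denominator Σ(x_t−x̄)² = 123.4286
r_2 = -28.0204 / 123.4286 = -0.227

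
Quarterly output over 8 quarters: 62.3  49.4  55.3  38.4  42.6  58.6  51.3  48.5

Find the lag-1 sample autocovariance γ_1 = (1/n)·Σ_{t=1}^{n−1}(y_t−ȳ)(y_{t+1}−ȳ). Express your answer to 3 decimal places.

Mean ȳ = (62.3 + 49.4 + 55.3 + 38.4 + 42.6 + 58.6 + 51.3 + 48.5)/8 = 50.8000
Σ_{t=1}^{7}(y_t−ȳ)(y_{t+1}−ȳ) = -37.7300
γ_1 = -37.7300 / 8 = -4.716

-4.716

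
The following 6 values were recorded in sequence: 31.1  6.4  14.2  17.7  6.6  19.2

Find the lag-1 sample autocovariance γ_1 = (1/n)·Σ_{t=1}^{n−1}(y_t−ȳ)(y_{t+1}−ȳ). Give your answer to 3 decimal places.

-29.894

Mean ȳ = (31.1 + 6.4 + 14.2 + 17.7 + 6.6 + 19.2)/6 = 15.8667
Deviations: 15.2333, -9.4667, -1.6667, 1.8333, -9.2667, 3.3333
Σ_{t=1}^{5}(y_t−ȳ)(y_{t+1}−ȳ) = -179.3644
γ_1 = -179.3644 / 6 = -29.894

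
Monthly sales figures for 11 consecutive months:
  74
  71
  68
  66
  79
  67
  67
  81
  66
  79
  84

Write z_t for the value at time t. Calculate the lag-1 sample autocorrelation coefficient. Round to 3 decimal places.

-0.176

Mean z̄ = (74 + 71 + 68 + 66 + 79 + 67 + 67 + 81 + 66 + 79 + 84)/11 = 72.9091
Numerator Σ_{t=1}^{10}(z_t−z̄)(z_{t+1}−z̄) = -80.1901
Denominator Σ(z_t−z̄)² = 456.9091
r_1 = -80.1901 / 456.9091 = -0.176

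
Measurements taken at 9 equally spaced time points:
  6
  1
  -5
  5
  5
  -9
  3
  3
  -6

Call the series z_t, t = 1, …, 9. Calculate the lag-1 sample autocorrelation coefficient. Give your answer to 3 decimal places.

Mean z̄ = (6 + 1 − 5 + 5 + 5 − 9 + 3 + 3 − 6)/9 = 0.3333
Numerator Σ_{t=1}^{8}(z_t−z̄)(z_{t+1}−z̄) = -81.1111
Denominator Σ(z_t−z̄)² = 246.0000
r_1 = -81.1111 / 246.0000 = -0.330

-0.330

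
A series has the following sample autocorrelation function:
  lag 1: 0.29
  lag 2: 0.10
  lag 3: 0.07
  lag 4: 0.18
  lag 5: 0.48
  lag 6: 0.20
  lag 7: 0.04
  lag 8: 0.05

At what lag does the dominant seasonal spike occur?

The largest autocorrelation is r_5 = 0.48; the remaining lags stay at or below 0.29. The elevated value at lag 1 (0.29), dropping to 0.10 at lag 2, reflects decaying short-term dependence rather than seasonality.
The dominant spike at lag 5 indicates a seasonal period of 5.

5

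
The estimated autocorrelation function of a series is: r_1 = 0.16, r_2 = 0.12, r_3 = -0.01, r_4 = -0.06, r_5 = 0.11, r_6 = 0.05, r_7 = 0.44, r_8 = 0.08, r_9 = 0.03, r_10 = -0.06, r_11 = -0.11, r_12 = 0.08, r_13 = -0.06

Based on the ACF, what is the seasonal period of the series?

7

The largest autocorrelation is r_7 = 0.44; the remaining lags stay at or below 0.16.
The dominant spike at lag 7 indicates a seasonal period of 7.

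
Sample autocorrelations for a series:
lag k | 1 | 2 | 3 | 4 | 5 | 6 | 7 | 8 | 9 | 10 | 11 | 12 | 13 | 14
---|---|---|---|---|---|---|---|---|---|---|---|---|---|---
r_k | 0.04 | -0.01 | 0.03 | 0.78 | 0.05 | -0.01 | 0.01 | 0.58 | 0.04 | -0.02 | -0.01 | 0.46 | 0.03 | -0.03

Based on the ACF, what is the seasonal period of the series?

The largest autocorrelation is r_4 = 0.78, with weaker echoes at lags 8 (0.58) and 12 (0.46); the remaining lags stay at or below 0.05.
The dominant spike at lag 4 indicates a seasonal period of 4.

4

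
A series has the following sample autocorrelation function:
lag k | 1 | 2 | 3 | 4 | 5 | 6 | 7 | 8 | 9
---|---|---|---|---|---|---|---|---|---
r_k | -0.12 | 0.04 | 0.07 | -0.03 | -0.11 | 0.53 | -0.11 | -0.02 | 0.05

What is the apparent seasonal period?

The largest autocorrelation is r_6 = 0.53; the remaining lags stay at or below 0.07.
The dominant spike at lag 6 indicates a seasonal period of 6.

6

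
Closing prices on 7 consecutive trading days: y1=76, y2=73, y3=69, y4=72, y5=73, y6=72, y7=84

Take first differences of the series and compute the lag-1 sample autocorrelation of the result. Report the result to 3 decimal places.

-0.062

First differences Δy: -3, -4, 3, 1, -1, 12
Mean of differences = 1.3333
Numerator Σ(Δy_t−Δȳ)(Δy_{t+1}−Δȳ) = -10.4444
Denominator Σ(Δy_t−Δȳ)² = 169.3333
r_1(Δy) = -10.4444 / 169.3333 = -0.062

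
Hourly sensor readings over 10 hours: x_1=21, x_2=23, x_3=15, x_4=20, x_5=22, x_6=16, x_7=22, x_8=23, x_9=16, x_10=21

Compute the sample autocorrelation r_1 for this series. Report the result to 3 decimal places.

Mean x̄ = (21 + 23 + 15 + 20 + 22 + 16 + 22 + 23 + 16 + 21)/10 = 19.9000
Numerator Σ_{t=1}^{9}(x_t−x̄)(x_{t+1}−x̄) = -38.3100
Denominator Σ(x_t−x̄)² = 84.9000
r_1 = -38.3100 / 84.9000 = -0.451

-0.451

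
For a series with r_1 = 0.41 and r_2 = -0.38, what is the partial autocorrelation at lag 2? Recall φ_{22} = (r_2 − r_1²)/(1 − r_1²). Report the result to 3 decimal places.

-0.659

φ_{22} = (r_2 − r_1²) / (1 − r_1²)
r_1² = (0.41)² = 0.1681
Numerator = -0.38 − 0.1681 = -0.5481; denominator = 1 − 0.1681 = 0.8319
φ_{22} = -0.5481 / 0.8319 = -0.659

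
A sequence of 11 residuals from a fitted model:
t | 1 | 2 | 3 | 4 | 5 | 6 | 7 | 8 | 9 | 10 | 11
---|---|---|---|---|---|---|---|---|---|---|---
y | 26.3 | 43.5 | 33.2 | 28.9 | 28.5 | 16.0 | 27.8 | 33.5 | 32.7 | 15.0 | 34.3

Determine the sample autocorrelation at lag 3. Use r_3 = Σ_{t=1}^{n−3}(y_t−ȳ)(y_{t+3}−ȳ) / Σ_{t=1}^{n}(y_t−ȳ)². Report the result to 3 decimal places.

Mean ȳ = (26.3 + 43.5 + 33.2 + 28.9 + 28.5 + 16.0 + 27.8 + 33.5 + 32.7 + 15.0 + 34.3)/11 = 29.0636
Numerator Σ_{t=1}^{8}(y_t−ȳ)(y_{t+3}−ȳ) = -70.5167
Denominator Σ(y_t−ȳ)² = 663.8655
r_3 = -70.5167 / 663.8655 = -0.106

-0.106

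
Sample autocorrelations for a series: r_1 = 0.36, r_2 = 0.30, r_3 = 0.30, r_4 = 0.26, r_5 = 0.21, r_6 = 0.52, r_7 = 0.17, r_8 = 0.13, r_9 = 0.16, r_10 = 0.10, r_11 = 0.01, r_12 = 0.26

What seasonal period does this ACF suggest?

The largest autocorrelation is r_6 = 0.52; the remaining lags stay at or below 0.36. The elevated value at lag 1 (0.36), dropping to 0.30 at lag 2, reflects decaying short-term dependence rather than seasonality.
The dominant spike at lag 6 indicates a seasonal period of 6.

6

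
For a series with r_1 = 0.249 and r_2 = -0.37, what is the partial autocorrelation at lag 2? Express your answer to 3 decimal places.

-0.461

φ_{22} = (r_2 − r_1²) / (1 − r_1²)
r_1² = (0.249)² = 0.062001
Numerator = -0.37 − 0.0620 = -0.4320; denominator = 1 − 0.0620 = 0.9380
φ_{22} = -0.4320 / 0.9380 = -0.461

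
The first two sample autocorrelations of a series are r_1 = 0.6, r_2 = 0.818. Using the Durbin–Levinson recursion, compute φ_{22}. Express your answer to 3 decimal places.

φ_{22} = (r_2 − r_1²) / (1 − r_1²)
r_1² = (0.6)² = 0.36
Numerator = 0.818 − 0.3600 = 0.4580; denominator = 1 − 0.3600 = 0.6400
φ_{22} = 0.4580 / 0.6400 = 0.716

0.716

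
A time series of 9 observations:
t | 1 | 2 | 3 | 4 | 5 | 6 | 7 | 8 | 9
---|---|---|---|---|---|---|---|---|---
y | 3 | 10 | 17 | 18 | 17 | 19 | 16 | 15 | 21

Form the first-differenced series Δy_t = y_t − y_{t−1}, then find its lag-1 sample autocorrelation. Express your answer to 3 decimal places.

First differences Δy: 7, 7, 1, -1, 2, -3, -1, 6
Mean of differences = 2.2500
Numerator Σ(Δy_t−Δȳ)(Δy_{t+1}−Δȳ) = 27.6875
Denominator Σ(Δy_t−Δȳ)² = 109.5000
r_1(Δy) = 27.6875 / 109.5000 = 0.253

0.253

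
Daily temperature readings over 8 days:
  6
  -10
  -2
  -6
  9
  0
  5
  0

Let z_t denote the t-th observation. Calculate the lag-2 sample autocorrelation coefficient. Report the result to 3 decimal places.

0.265

Mean z̄ = (6 − 10 − 2 − 6 + 9 + 0 + 5 + 0)/8 = 0.2500
Deviations from mean: 5.7500, -10.2500, -2.2500, -6.2500, 8.7500, -0.2500, 4.7500, -0.2500
Σ(z_t−z̄)(z_{t+2}−z̄) = (-12.9375) + (64.0625) + (-19.6875) + (1.5625) + (41.5625) + (0.0625) = 74.6250
Denominator Σ(z_t−z̄)² = 281.5000
r_2 = 74.6250 / 281.5000 = 0.265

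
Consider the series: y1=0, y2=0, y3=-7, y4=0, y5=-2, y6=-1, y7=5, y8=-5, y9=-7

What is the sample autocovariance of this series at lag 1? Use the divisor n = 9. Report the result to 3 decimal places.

Mean ȳ = (0 + 0 − 7 + 0 − 2 − 1 + 5 − 5 − 7)/9 = -1.8889
Σ_{t=1}^{8}(y_t−ȳ)(y_{t+1}−ȳ) = -15.4568
γ_1 = -15.4568 / 9 = -1.717

-1.717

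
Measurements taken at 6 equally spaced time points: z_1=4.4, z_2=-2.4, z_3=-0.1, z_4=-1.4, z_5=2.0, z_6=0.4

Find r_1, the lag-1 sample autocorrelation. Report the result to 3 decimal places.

Mean z̄ = (4.4 − 2.4 − 0.1 − 1.4 + 2.0 + 0.4)/6 = 0.4833
Deviations from mean: 3.9167, -2.8833, -0.5833, -1.8833, 1.5167, -0.0833
Σ(z_t−z̄)(z_{t+1}−z̄) = (-11.2931) + (1.6819) + (1.0986) + (-2.8564) + (-0.1264) = -11.4953
Denominator Σ(z_t−z̄)² = 29.8483
r_1 = -11.4953 / 29.8483 = -0.385

-0.385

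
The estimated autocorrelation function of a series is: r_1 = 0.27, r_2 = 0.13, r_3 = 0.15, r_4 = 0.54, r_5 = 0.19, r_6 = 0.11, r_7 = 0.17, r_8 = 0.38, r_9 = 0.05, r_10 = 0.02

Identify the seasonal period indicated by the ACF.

4

The largest autocorrelation is r_4 = 0.54, with a weaker echo at lag 8 (0.38); the remaining lags stay at or below 0.27. The elevated value at lag 1 (0.27), dropping to 0.13 at lag 2, reflects decaying short-term dependence rather than seasonality.
The dominant spike at lag 4 indicates a seasonal period of 4.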